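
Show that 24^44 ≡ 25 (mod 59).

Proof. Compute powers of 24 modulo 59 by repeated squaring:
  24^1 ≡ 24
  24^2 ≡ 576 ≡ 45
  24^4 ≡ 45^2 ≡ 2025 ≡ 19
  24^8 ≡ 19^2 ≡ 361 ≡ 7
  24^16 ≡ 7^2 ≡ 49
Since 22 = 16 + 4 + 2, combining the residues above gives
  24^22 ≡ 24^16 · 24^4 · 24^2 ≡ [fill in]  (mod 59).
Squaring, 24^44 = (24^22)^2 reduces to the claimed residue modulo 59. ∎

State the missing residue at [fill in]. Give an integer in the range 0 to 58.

5

Multiply the listed residues: 49 · 19 · 45 = 931 → 41895.
Reducing modulo 59: 41895 = 710·59 + 5, so 24^22 ≡ 5.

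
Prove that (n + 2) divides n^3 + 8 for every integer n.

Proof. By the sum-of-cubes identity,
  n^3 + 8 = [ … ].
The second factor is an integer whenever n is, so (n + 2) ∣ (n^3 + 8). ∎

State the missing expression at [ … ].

Polynomial division of n^3 + 8 by n + 2 leaves remainder 0 and quotient n^2 - 2n + 4.
Hence n^3 + 8 = (n + 2)(n^2 - 2n + 4).

(n + 2)(n^2 - 2n + 4)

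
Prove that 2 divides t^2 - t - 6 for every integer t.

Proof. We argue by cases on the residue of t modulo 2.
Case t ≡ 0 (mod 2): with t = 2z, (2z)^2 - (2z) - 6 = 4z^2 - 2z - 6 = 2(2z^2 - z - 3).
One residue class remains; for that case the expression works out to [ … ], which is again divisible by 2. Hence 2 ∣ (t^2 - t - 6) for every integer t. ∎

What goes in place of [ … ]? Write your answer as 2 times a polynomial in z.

2(2z^2 + z - 3)

The residues treated are {0}, so the missing case is t ≡ 1 (mod 2); write t = 2z+1.
Then (2z+1)^2 - (2z+1) - 6 = 4z^2 + 2z - 6 = 2(2z^2 + z - 3).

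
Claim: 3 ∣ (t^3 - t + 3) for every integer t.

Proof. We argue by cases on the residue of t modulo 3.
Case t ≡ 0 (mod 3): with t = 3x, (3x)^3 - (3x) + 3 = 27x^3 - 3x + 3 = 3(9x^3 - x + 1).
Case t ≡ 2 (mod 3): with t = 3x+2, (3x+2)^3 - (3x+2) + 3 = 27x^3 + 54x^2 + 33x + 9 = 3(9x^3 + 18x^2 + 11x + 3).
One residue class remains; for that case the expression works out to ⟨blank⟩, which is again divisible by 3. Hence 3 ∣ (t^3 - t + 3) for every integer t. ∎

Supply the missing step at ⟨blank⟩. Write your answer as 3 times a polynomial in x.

The residues treated are {0, 2}, so the missing case is t ≡ 1 (mod 3); write t = 3x+1.
Then (3x+1)^3 - (3x+1) + 3 = 27x^3 + 27x^2 + 6x + 3 = 3(9x^3 + 9x^2 + 2x + 1).

3(9x^3 + 9x^2 + 2x + 1)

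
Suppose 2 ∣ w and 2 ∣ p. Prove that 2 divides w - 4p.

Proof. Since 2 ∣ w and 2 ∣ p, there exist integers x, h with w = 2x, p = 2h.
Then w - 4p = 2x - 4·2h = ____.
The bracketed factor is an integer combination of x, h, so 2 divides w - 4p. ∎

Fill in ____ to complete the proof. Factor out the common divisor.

Each term has a factor of 2: 2x - 4·2h = 2·(-4h + x).
Since -4h + x is an integer, 2 ∣ (w - 4p).

2(-4h + x)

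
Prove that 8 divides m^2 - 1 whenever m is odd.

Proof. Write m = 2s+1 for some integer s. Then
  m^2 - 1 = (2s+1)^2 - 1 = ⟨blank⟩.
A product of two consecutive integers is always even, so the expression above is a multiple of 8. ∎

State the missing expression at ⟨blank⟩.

4s(s + 1)

(2s+1)^2 - 1 = 4s^2 + 4s + 1 - 1 = 4s^2 + 4s = 4s(s+1).
Since s and s+1 are consecutive, s(s+1) is even, and 4·(even) is a multiple of 8.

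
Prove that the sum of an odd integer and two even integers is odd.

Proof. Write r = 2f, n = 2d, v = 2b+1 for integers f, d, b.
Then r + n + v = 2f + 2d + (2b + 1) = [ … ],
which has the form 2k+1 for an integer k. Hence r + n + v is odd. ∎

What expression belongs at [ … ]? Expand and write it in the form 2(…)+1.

2(b + d + f) + 1

2f + 2d + (2b + 1) = 2b + 2d + 2f + 1
= 2(b + d + f) + 1.
Since b + d + f is an integer, the sum is of the form 2k+1 for an integer k.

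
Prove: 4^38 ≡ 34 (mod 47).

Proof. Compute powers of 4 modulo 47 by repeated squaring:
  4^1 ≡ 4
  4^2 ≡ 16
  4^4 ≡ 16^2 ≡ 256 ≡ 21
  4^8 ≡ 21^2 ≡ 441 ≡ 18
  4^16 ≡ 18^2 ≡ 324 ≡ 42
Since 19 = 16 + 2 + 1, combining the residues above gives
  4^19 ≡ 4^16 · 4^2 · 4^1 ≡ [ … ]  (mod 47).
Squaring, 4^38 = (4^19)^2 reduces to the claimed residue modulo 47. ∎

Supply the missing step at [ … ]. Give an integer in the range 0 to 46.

9

Multiply the listed residues: 42 · 16 · 4 = 672 → 2688.
Reducing modulo 47: 2688 = 57·47 + 9, so 4^19 ≡ 9.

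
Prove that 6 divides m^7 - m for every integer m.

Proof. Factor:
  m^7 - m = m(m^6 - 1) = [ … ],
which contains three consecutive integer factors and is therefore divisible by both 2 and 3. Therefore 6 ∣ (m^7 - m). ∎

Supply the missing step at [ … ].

(m - 1)m(m + 1)(m^4 + m^2 + 1)

m^6 - 1 = (m^2 - 1)(m^4 + m^2 + 1), and m^2 - 1 = (m-1)(m+1).
So m(m^6 - 1) = (m - 1)m(m + 1)(m^4 + m^2 + 1).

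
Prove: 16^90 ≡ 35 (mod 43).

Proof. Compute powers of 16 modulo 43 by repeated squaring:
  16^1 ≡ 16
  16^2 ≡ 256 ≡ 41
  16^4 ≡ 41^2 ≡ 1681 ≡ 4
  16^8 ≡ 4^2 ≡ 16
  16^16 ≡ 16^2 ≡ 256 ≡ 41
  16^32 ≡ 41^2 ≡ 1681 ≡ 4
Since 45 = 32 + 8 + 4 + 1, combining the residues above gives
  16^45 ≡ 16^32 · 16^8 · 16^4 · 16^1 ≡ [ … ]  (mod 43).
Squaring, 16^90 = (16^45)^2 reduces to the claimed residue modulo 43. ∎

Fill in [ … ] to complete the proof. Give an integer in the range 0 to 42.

Multiply the listed residues: 4 · 16 · 4 · 16 = 64 → 256 → 4096.
Reducing modulo 43: 4096 = 95·43 + 11, so 16^45 ≡ 11.

11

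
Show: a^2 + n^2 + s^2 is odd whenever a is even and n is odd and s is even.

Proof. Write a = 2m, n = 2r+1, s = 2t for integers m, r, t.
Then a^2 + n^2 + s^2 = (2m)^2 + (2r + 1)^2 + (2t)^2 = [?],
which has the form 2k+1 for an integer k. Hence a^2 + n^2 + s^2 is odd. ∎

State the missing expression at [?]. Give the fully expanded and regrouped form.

Expanding: (2m)^2 + (2r + 1)^2 + (2t)^2 = 4m^2 + 4r^2 + 4r + 4t^2 + 1.
Every term except the constant is even, so this is 2(2m^2 + 2r^2 + 2r + 2t^2) + 1,
and 2m^2 + 2r^2 + 2r + 2t^2 ∈ ℤ gives the required form.

2(2m^2 + 2r^2 + 2r + 2t^2) + 1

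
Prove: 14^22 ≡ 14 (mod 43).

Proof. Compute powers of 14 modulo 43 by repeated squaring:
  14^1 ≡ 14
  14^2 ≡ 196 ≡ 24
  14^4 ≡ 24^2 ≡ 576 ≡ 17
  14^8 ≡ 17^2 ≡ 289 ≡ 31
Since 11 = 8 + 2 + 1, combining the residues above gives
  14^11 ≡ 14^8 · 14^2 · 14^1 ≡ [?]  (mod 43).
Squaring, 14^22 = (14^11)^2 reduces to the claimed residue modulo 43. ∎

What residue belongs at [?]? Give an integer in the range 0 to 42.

10

Multiply the listed residues: 31 · 24 · 14 = 744 → 10416.
Reducing modulo 43: 10416 = 242·43 + 10, so 14^11 ≡ 10.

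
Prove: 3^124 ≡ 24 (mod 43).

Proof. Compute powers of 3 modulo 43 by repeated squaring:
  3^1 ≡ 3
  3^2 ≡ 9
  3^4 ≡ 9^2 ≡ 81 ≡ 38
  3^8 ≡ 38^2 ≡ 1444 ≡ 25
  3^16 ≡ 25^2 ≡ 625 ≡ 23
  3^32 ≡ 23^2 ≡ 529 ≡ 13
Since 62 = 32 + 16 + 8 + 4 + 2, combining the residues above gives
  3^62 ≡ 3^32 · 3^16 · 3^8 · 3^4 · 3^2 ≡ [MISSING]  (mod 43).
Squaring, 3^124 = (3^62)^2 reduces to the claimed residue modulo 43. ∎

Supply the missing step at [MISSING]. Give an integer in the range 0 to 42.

3^32 · 3^16 · 3^8 · 3^4 · 3^2 ≡ 13 · 23 · 25 · 38 · 9 = 2556450.
2556450 mod 43 = 14, so 3^62 ≡ 14 (mod 43).

14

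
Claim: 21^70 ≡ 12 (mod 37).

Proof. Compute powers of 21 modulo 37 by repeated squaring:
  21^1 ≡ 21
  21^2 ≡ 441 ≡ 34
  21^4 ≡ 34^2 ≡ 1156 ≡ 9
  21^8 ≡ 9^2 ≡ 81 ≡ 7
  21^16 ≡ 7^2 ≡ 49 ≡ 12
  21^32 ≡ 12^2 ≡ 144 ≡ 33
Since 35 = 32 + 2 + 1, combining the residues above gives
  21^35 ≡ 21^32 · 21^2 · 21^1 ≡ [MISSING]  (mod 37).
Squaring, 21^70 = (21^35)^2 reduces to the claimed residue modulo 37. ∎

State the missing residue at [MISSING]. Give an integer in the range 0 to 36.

30

21^32 · 21^2 · 21^1 ≡ 33 · 34 · 21 = 23562.
23562 mod 37 = 30, so 21^35 ≡ 30 (mod 37).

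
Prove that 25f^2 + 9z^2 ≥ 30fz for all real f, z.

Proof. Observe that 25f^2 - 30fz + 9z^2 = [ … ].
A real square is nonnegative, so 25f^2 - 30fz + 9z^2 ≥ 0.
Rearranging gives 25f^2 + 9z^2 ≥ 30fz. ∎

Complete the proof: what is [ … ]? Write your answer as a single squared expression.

The leading and trailing coefficients are 5^2 and 3^2, and 30 = 2·5·3, so the trinomial is (5f - 3z)^2.
Hence 25f^2 - 30fz + 9z^2 ≥ 0.

(5f - 3z)^2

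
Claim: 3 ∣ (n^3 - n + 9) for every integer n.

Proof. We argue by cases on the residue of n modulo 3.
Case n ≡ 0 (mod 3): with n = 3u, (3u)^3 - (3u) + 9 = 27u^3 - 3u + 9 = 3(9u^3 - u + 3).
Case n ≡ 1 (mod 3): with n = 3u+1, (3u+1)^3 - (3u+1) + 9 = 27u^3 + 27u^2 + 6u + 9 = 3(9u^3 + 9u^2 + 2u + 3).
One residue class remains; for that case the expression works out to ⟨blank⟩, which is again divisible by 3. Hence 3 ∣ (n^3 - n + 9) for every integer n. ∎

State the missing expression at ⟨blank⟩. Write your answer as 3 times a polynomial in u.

Only n ≡ 2 (mod 3) is unaccounted for. Put n = 3u+2:
(3u+2)^3 - (3u+2) + 9 expands to 27u^3 + 54u^2 + 33u + 15,
and factoring out 3 leaves 3(9u^3 + 18u^2 + 11u + 5).

3(9u^3 + 18u^2 + 11u + 5)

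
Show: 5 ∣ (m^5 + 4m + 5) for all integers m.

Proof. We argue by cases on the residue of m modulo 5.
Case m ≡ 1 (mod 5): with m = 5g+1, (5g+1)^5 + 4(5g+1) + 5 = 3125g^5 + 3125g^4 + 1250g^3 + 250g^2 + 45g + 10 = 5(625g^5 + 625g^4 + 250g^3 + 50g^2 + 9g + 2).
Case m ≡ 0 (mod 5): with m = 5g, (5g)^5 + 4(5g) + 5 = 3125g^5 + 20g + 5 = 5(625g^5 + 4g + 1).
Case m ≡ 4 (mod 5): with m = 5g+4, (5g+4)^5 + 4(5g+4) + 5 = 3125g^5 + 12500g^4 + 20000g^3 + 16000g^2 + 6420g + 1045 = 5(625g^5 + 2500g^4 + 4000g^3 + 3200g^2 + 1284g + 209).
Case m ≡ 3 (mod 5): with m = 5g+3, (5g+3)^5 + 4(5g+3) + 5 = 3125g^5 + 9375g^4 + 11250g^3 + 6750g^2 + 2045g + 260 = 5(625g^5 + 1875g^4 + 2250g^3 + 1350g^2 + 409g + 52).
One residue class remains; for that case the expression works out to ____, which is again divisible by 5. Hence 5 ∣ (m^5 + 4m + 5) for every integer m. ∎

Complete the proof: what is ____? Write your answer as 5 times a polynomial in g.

The residues treated are {1, 0, 4, 3}, so the missing case is m ≡ 2 (mod 5); write m = 5g+2.
Then (5g+2)^5 + 4(5g+2) + 5 = 3125g^5 + 6250g^4 + 5000g^3 + 2000g^2 + 420g + 45 = 5(625g^5 + 1250g^4 + 1000g^3 + 400g^2 + 84g + 9).

5(625g^5 + 1250g^4 + 1000g^3 + 400g^2 + 84g + 9)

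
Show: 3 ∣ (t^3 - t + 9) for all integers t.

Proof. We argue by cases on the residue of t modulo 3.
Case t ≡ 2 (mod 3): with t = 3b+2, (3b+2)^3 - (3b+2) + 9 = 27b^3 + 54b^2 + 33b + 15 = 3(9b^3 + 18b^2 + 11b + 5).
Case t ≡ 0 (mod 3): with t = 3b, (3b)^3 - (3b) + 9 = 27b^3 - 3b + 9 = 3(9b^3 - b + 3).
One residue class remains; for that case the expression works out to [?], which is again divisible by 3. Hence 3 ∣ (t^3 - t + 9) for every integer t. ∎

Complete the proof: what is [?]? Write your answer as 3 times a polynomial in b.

Only t ≡ 1 (mod 3) is unaccounted for. Put t = 3b+1:
(3b+1)^3 - (3b+1) + 9 expands to 27b^3 + 27b^2 + 6b + 9,
and factoring out 3 leaves 3(9b^3 + 9b^2 + 2b + 3).

3(9b^3 + 9b^2 + 2b + 3)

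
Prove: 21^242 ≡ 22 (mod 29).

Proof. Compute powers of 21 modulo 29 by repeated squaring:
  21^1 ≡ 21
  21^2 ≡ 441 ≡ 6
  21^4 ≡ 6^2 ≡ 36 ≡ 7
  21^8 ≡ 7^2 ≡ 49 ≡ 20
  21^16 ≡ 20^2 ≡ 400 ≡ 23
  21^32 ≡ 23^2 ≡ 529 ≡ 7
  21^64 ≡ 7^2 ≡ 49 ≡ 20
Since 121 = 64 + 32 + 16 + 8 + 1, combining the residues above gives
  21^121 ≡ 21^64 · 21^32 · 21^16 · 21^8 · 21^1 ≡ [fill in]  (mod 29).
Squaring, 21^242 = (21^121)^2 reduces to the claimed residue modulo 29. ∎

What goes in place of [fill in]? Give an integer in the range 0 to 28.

21^64 · 21^32 · 21^16 · 21^8 · 21^1 ≡ 20 · 7 · 23 · 20 · 21 = 1352400.
1352400 mod 29 = 14, so 21^121 ≡ 14 (mod 29).

14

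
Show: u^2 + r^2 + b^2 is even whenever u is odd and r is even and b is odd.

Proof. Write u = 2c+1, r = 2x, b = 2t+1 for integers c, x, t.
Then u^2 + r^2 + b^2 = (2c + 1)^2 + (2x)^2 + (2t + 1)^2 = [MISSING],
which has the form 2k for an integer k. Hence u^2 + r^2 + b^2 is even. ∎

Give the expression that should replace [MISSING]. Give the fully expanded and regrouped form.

(2c + 1)^2 + (2x)^2 + (2t + 1)^2 = 4c^2 + 4c + 4t^2 + 4t + 4x^2 + 2
= 2(2c^2 + 2c + 2t^2 + 2t + 2x^2 + 1).
Since 2c^2 + 2c + 2t^2 + 2t + 2x^2 + 1 is an integer, the sum of squares is of the form 2k for an integer k.

2(2c^2 + 2c + 2t^2 + 2t + 2x^2 + 1)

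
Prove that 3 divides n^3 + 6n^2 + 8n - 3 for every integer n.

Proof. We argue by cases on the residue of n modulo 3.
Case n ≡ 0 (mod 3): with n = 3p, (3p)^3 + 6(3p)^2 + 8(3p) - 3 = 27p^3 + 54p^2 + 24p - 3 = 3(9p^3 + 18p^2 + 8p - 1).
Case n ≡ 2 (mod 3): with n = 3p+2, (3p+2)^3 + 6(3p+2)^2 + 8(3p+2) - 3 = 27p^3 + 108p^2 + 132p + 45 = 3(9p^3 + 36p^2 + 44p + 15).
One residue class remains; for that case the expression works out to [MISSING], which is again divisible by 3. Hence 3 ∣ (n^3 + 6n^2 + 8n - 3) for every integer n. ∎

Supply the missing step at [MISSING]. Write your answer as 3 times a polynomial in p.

3(9p^3 + 27p^2 + 23p + 4)

Only n ≡ 1 (mod 3) is unaccounted for. Put n = 3p+1:
(3p+1)^3 + 6(3p+1)^2 + 8(3p+1) - 3 expands to 27p^3 + 81p^2 + 69p + 12,
and factoring out 3 leaves 3(9p^3 + 27p^2 + 23p + 4).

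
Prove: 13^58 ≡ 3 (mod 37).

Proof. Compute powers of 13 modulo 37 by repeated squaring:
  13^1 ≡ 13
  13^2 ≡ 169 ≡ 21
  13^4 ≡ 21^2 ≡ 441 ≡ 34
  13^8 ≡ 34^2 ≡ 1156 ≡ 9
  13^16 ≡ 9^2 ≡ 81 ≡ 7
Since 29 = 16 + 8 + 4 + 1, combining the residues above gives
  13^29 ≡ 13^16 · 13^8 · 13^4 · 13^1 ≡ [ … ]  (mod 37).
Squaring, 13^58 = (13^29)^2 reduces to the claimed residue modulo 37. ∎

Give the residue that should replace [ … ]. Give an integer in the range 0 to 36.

Multiply the listed residues: 7 · 9 · 34 · 13 = 63 → 2142 → 27846.
Reducing modulo 37: 27846 = 752·37 + 22, so 13^29 ≡ 22.

22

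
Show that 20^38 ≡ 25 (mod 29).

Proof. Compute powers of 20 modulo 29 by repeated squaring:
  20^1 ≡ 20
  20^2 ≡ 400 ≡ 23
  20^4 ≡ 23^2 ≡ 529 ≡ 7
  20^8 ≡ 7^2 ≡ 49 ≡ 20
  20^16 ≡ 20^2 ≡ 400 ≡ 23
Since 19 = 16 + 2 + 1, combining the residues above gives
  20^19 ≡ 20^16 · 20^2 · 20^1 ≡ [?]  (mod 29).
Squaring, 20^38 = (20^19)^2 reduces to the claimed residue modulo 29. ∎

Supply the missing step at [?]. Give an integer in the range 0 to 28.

20^16 · 20^2 · 20^1 ≡ 23 · 23 · 20 = 10580.
10580 mod 29 = 24, so 20^19 ≡ 24 (mod 29).

24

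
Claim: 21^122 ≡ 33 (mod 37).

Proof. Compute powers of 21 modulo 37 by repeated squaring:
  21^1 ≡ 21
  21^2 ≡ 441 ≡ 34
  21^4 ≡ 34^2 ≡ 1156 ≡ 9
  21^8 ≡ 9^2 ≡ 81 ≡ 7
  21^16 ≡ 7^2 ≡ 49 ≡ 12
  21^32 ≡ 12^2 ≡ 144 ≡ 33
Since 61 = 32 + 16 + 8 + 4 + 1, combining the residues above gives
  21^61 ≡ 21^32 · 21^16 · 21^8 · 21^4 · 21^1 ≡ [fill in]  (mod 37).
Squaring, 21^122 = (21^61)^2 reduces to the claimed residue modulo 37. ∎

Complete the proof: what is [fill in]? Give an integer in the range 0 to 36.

25

Multiply the listed residues: 33 · 12 · 7 · 9 · 21 = 396 → 2772 → 24948 → 523908.
Reducing modulo 37: 523908 = 14159·37 + 25, so 21^61 ≡ 25.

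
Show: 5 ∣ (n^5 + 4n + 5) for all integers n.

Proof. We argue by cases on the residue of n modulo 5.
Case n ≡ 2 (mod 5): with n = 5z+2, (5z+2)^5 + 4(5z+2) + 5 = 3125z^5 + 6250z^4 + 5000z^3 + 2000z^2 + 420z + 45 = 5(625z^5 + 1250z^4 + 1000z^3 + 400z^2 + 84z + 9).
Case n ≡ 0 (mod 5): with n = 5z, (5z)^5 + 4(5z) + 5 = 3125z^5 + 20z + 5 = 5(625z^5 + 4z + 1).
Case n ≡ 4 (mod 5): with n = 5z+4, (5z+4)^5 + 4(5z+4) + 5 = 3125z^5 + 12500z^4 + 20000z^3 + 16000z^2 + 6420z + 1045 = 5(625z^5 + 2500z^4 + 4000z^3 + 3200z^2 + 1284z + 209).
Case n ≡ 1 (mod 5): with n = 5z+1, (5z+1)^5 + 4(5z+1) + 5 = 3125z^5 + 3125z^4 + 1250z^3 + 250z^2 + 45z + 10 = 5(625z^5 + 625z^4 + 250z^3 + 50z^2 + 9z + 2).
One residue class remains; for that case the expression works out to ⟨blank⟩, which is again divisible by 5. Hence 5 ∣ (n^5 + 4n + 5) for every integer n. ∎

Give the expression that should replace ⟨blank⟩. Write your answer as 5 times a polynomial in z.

Only n ≡ 3 (mod 5) is unaccounted for. Put n = 5z+3:
(5z+3)^5 + 4(5z+3) + 5 expands to 3125z^5 + 9375z^4 + 11250z^3 + 6750z^2 + 2045z + 260,
and factoring out 5 leaves 5(625z^5 + 1875z^4 + 2250z^3 + 1350z^2 + 409z + 52).

5(625z^5 + 1875z^4 + 2250z^3 + 1350z^2 + 409z + 52)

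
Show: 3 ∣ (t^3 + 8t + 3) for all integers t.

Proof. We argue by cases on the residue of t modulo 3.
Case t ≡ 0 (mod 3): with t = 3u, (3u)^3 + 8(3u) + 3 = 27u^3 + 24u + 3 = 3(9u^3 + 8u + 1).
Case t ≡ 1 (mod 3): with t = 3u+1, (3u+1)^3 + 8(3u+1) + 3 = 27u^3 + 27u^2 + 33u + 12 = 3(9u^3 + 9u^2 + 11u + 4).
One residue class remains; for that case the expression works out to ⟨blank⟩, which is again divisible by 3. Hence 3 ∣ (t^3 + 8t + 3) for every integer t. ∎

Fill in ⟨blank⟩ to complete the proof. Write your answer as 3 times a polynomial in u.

The residues treated are {0, 1}, so the missing case is t ≡ 2 (mod 3); write t = 3u+2.
Then (3u+2)^3 + 8(3u+2) + 3 = 27u^3 + 54u^2 + 60u + 27 = 3(9u^3 + 18u^2 + 20u + 9).

3(9u^3 + 18u^2 + 20u + 9)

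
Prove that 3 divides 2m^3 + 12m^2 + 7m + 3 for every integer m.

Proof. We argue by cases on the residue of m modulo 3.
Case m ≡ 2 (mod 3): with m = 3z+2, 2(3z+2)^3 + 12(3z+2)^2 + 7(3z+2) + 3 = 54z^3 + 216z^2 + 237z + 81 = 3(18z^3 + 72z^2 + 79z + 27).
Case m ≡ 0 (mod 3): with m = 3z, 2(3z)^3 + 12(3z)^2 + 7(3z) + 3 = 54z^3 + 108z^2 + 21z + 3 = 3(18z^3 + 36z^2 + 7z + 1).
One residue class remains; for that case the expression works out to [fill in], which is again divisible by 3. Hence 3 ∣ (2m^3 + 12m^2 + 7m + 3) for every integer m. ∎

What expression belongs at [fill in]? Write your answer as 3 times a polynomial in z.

3(18z^3 + 54z^2 + 37z + 8)

Only m ≡ 1 (mod 3) is unaccounted for. Put m = 3z+1:
2(3z+1)^3 + 12(3z+1)^2 + 7(3z+1) + 3 expands to 54z^3 + 162z^2 + 111z + 24,
and factoring out 3 leaves 3(18z^3 + 54z^2 + 37z + 8).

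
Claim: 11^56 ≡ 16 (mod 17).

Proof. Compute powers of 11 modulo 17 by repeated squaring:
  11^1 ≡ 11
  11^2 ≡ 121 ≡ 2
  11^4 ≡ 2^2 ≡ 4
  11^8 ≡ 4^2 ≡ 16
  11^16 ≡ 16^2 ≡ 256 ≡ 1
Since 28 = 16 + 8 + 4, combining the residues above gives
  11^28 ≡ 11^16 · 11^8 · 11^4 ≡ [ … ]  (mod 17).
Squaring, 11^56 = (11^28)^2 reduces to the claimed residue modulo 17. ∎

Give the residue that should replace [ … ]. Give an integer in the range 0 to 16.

Multiply the listed residues: 1 · 16 · 4 = 16 → 64.
Reducing modulo 17: 64 = 3·17 + 13, so 11^28 ≡ 13.

13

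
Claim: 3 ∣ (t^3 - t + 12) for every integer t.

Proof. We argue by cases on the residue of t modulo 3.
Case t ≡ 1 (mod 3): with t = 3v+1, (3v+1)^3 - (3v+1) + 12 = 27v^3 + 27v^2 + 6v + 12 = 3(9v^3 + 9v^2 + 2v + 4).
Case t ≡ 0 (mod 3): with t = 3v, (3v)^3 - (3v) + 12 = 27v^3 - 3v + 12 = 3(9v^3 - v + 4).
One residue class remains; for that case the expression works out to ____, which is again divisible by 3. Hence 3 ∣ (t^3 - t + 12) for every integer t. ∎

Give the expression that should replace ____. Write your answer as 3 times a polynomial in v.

3(9v^3 + 18v^2 + 11v + 6)

The residues treated are {1, 0}, so the missing case is t ≡ 2 (mod 3); write t = 3v+2.
Then (3v+2)^3 - (3v+2) + 12 = 27v^3 + 54v^2 + 33v + 18 = 3(9v^3 + 18v^2 + 11v + 6).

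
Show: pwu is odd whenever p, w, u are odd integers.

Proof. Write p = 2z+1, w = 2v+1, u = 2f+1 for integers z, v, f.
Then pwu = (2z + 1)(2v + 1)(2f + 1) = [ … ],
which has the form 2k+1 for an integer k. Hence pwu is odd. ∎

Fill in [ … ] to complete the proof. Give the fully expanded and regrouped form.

(2z + 1)(2v + 1)(2f + 1) = 8fvz + 4fv + 4fz + 2f + 4vz + 2v + 2z + 1
= 2(4fvz + 2fv + 2fz + f + 2vz + v + z) + 1.
Since 4fvz + 2fv + 2fz + f + 2vz + v + z is an integer, the product is of the form 2k+1 for an integer k.

2(4fvz + 2fv + 2fz + f + 2vz + v + z) + 1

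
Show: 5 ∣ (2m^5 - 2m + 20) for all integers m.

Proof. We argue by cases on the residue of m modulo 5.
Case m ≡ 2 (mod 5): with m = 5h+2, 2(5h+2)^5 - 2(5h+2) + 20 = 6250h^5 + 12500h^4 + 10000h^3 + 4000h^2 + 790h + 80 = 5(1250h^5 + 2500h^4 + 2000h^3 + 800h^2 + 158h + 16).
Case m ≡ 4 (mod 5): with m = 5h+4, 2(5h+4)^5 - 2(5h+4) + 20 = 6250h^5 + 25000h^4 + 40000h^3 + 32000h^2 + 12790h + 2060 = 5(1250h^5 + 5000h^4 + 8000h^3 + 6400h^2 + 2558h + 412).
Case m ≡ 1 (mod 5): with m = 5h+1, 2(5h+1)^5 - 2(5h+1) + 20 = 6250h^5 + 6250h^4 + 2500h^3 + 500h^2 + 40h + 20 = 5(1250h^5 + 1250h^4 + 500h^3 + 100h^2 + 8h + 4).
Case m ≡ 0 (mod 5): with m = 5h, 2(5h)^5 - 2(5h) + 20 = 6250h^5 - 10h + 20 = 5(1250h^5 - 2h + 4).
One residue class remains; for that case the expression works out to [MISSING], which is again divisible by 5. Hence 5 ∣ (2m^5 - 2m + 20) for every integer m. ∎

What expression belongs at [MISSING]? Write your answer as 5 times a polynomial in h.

Only m ≡ 3 (mod 5) is unaccounted for. Put m = 5h+3:
2(5h+3)^5 - 2(5h+3) + 20 expands to 6250h^5 + 18750h^4 + 22500h^3 + 13500h^2 + 4040h + 500,
and factoring out 5 leaves 5(1250h^5 + 3750h^4 + 4500h^3 + 2700h^2 + 808h + 100).

5(1250h^5 + 3750h^4 + 4500h^3 + 2700h^2 + 808h + 100)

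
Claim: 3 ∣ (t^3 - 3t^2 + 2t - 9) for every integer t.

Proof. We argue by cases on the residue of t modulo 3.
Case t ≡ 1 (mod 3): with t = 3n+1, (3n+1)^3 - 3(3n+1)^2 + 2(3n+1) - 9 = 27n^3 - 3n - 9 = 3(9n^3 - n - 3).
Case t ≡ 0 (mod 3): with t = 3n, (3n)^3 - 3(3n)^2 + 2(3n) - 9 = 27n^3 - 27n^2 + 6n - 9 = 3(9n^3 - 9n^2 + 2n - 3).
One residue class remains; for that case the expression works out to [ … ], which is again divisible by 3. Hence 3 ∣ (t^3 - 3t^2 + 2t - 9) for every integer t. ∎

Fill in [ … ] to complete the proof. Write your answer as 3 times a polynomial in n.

3(9n^3 + 9n^2 + 2n - 3)

The residues treated are {1, 0}, so the missing case is t ≡ 2 (mod 3); write t = 3n+2.
Then (3n+2)^3 - 3(3n+2)^2 + 2(3n+2) - 9 = 27n^3 + 27n^2 + 6n - 9 = 3(9n^3 + 9n^2 + 2n - 3).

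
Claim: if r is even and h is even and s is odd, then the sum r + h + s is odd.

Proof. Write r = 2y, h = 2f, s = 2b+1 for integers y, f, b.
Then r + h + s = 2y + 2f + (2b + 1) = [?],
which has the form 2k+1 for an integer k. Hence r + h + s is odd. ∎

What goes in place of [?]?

2(b + f + y) + 1

Expanding: 2y + 2f + (2b + 1) = 2b + 2f + 2y + 1.
Every term except the constant is even, so this is 2(b + f + y) + 1,
and b + f + y ∈ ℤ gives the required form.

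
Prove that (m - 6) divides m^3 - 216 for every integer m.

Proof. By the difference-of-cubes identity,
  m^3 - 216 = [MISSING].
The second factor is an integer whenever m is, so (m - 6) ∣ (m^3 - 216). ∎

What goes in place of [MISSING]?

a^3 - b^3 = (a - b)(a^2 + ab + b^2). With a = m, b = 6:
m^3 - 216 = (m - 6)(m^2 + 6m + 36).

(m - 6)(m^2 + 6m + 36)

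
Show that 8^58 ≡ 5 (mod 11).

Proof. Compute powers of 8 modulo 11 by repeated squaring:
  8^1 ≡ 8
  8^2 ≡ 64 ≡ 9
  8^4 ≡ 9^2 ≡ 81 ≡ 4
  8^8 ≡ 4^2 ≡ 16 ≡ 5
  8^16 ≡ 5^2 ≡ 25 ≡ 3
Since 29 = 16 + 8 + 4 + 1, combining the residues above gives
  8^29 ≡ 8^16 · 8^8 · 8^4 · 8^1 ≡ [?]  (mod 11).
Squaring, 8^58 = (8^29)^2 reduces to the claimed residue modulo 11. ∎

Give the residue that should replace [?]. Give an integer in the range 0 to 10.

Multiply the listed residues: 3 · 5 · 4 · 8 = 15 → 60 → 480.
Reducing modulo 11: 480 = 43·11 + 7, so 8^29 ≡ 7.

7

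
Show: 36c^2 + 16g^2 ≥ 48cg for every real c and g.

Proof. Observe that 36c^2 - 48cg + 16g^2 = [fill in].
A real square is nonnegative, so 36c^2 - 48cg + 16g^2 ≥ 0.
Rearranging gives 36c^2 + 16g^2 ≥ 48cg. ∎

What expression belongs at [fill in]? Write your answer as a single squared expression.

(6c - 4g)^2

36c^2 - 48cg + 16g^2 is a perfect-square trinomial: the outer terms are (6c)^2 and (4g)^2, and the cross term is -2·6c·4g.
So 36c^2 - 48cg + 16g^2 = (6c - 4g)^2 ≥ 0.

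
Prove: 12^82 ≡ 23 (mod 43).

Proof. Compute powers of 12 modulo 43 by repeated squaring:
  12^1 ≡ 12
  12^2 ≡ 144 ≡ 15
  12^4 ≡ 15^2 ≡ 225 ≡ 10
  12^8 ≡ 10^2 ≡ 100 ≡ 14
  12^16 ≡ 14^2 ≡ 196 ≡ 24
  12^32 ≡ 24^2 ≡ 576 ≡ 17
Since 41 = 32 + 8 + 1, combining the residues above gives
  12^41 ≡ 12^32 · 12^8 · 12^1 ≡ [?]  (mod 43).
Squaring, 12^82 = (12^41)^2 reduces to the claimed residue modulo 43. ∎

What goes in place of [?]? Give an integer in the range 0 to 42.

18

12^32 · 12^8 · 12^1 ≡ 17 · 14 · 12 = 2856.
2856 mod 43 = 18, so 12^41 ≡ 18 (mod 43).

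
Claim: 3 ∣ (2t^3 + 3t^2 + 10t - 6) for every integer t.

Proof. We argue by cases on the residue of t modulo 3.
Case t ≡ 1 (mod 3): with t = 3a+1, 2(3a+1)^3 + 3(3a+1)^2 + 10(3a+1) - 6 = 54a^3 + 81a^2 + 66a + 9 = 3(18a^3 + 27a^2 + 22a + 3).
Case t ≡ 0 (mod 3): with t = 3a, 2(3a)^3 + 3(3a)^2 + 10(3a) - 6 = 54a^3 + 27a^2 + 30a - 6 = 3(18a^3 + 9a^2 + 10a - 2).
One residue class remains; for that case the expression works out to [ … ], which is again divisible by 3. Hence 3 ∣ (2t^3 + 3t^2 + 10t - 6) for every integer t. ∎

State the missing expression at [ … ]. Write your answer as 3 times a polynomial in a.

Only t ≡ 2 (mod 3) is unaccounted for. Put t = 3a+2:
2(3a+2)^3 + 3(3a+2)^2 + 10(3a+2) - 6 expands to 54a^3 + 135a^2 + 138a + 42,
and factoring out 3 leaves 3(18a^3 + 45a^2 + 46a + 14).

3(18a^3 + 45a^2 + 46a + 14)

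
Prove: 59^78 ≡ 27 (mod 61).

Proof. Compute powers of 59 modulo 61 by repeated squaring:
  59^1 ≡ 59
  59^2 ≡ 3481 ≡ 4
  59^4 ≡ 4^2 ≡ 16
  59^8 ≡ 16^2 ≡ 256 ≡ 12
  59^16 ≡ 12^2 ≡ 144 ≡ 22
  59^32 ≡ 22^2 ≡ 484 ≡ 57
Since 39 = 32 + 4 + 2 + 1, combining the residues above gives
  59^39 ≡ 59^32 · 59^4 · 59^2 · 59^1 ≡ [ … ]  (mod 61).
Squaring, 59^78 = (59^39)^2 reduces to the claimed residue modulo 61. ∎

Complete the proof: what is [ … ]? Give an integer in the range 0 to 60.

59^32 · 59^4 · 59^2 · 59^1 ≡ 57 · 16 · 4 · 59 = 215232.
215232 mod 61 = 24, so 59^39 ≡ 24 (mod 61).

24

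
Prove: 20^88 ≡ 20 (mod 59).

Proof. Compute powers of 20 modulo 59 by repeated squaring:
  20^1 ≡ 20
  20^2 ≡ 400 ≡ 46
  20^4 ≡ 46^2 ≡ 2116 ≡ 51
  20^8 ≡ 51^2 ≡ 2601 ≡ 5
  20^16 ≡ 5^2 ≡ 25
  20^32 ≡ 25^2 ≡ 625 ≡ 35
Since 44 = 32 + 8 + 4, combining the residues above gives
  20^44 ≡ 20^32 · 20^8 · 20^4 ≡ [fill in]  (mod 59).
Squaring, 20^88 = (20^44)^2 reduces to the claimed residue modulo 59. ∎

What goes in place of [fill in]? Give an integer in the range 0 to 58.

Multiply the listed residues: 35 · 5 · 51 = 175 → 8925.
Reducing modulo 59: 8925 = 151·59 + 16, so 20^44 ≡ 16.

16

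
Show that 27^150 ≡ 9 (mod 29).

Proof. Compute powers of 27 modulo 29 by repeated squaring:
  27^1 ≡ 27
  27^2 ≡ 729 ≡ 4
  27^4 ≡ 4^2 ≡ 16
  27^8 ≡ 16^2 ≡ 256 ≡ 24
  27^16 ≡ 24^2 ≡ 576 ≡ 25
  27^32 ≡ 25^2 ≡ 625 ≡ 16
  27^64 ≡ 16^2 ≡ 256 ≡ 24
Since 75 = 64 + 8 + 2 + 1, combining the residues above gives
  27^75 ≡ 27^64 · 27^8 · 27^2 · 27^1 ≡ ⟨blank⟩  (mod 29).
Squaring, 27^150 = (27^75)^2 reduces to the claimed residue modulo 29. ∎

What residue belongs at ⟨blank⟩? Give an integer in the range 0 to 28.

Multiply the listed residues: 24 · 24 · 4 · 27 = 576 → 2304 → 62208.
Reducing modulo 29: 62208 = 2145·29 + 3, so 27^75 ≡ 3.

3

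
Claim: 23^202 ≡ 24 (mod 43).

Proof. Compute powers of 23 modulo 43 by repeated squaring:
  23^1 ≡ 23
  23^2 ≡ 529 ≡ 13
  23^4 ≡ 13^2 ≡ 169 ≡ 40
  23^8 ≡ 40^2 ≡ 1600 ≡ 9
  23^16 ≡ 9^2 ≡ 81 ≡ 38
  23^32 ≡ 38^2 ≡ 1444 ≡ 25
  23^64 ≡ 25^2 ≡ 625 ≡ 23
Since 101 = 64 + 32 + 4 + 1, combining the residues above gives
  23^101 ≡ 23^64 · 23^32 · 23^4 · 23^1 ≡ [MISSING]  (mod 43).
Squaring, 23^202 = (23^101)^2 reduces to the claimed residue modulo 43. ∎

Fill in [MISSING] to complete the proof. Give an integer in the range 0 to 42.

14

Multiply the listed residues: 23 · 25 · 40 · 23 = 575 → 23000 → 529000.
Reducing modulo 43: 529000 = 12302·43 + 14, so 23^101 ≡ 14.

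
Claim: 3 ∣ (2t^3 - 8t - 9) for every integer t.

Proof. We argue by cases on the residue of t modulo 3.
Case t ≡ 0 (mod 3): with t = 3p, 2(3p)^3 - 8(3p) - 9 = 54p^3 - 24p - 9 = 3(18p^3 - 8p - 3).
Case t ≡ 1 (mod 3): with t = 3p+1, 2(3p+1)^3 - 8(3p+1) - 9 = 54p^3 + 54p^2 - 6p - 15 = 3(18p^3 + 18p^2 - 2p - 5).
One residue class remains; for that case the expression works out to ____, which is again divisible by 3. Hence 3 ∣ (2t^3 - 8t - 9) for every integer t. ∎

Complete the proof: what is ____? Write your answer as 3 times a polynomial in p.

3(18p^3 + 36p^2 + 16p - 3)

The residues treated are {0, 1}, so the missing case is t ≡ 2 (mod 3); write t = 3p+2.
Then 2(3p+2)^3 - 8(3p+2) - 9 = 54p^3 + 108p^2 + 48p - 9 = 3(18p^3 + 36p^2 + 16p - 3).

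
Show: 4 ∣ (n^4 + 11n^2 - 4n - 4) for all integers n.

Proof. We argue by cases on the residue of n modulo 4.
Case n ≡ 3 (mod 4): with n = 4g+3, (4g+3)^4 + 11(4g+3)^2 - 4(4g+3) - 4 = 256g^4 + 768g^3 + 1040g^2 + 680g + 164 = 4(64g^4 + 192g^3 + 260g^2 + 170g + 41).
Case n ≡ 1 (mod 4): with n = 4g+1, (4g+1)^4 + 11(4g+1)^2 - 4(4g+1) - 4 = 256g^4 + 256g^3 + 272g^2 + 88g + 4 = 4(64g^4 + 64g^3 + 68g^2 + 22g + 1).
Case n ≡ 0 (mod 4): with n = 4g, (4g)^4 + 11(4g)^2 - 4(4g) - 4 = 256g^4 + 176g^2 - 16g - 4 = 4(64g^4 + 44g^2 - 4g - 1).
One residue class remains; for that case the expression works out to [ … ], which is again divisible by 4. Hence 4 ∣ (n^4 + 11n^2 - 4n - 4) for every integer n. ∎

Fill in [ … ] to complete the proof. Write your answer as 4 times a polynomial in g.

The residues treated are {3, 1, 0}, so the missing case is n ≡ 2 (mod 4); write n = 4g+2.
Then (4g+2)^4 + 11(4g+2)^2 - 4(4g+2) - 4 = 256g^4 + 512g^3 + 560g^2 + 288g + 48 = 4(64g^4 + 128g^3 + 140g^2 + 72g + 12).

4(64g^4 + 128g^3 + 140g^2 + 72g + 12)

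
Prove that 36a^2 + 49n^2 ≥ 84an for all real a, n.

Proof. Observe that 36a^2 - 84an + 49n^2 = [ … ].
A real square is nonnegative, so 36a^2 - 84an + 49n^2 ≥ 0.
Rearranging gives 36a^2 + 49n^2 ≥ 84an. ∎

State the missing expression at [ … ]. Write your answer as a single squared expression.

The leading and trailing coefficients are 6^2 and 7^2, and 84 = 2·6·7, so the trinomial is (6a - 7n)^2.
Hence 36a^2 - 84an + 49n^2 ≥ 0.

(6a - 7n)^2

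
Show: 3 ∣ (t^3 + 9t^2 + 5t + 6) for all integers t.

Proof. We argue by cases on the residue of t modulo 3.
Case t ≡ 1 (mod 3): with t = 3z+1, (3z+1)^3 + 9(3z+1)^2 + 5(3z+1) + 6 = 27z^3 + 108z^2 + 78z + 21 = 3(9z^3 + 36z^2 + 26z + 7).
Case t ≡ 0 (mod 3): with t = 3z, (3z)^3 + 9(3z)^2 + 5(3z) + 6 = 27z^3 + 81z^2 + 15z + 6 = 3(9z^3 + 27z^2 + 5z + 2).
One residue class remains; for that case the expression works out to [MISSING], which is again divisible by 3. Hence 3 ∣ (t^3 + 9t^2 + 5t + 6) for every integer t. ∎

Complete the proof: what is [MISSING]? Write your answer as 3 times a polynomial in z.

3(9z^3 + 45z^2 + 53z + 20)

The residues treated are {1, 0}, so the missing case is t ≡ 2 (mod 3); write t = 3z+2.
Then (3z+2)^3 + 9(3z+2)^2 + 5(3z+2) + 6 = 27z^3 + 135z^2 + 159z + 60 = 3(9z^3 + 45z^2 + 53z + 20).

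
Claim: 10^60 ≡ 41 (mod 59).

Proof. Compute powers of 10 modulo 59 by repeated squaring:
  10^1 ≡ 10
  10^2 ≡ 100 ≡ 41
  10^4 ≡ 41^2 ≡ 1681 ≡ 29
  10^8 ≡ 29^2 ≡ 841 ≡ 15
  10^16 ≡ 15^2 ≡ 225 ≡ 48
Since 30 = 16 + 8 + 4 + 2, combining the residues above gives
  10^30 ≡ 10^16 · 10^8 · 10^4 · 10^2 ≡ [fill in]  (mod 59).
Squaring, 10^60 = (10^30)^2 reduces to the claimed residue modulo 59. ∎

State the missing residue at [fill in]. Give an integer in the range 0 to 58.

49

Multiply the listed residues: 48 · 15 · 29 · 41 = 720 → 20880 → 856080.
Reducing modulo 59: 856080 = 14509·59 + 49, so 10^30 ≡ 49.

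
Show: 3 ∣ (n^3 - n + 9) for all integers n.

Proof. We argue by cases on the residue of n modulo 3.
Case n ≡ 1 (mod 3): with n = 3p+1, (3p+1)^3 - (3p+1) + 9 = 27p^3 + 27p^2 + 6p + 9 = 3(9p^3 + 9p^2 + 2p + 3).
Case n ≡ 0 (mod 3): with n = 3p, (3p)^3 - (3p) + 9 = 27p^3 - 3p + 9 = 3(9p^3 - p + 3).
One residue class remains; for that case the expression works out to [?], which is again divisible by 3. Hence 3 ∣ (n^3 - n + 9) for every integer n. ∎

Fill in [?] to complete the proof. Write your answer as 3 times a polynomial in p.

Only n ≡ 2 (mod 3) is unaccounted for. Put n = 3p+2:
(3p+2)^3 - (3p+2) + 9 expands to 27p^3 + 54p^2 + 33p + 15,
and factoring out 3 leaves 3(9p^3 + 18p^2 + 11p + 5).

3(9p^3 + 18p^2 + 11p + 5)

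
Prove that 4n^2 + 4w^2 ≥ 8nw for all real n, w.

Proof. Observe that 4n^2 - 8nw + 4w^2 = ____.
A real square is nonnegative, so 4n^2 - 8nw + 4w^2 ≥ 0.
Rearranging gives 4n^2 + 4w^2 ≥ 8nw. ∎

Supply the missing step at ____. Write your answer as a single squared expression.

(2n - 2w)^2

The leading and trailing coefficients are 2^2 and 2^2, and 8 = 2·2·2, so the trinomial is (2n - 2w)^2.
Hence 4n^2 - 8nw + 4w^2 ≥ 0.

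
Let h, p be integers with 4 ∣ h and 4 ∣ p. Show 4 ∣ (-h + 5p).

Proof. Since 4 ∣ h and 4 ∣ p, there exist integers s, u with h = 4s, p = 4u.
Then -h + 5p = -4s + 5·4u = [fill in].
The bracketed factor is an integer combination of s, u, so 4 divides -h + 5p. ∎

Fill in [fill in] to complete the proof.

4(-s + 5u)

Each term has a factor of 4: -4s + 5·4u = 4·(-s + 5u).
Since -s + 5u is an integer, 4 ∣ (-h + 5p).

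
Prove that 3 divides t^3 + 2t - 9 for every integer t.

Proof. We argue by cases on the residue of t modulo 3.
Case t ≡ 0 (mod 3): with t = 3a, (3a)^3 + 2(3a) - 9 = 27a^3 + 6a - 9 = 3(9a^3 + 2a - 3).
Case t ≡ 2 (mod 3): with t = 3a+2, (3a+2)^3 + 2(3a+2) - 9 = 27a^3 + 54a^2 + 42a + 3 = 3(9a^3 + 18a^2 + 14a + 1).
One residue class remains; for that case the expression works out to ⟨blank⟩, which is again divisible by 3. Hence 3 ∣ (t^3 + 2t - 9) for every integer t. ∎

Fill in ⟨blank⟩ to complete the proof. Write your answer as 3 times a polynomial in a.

Only t ≡ 1 (mod 3) is unaccounted for. Put t = 3a+1:
(3a+1)^3 + 2(3a+1) - 9 expands to 27a^3 + 27a^2 + 15a - 6,
and factoring out 3 leaves 3(9a^3 + 9a^2 + 5a - 2).

3(9a^3 + 9a^2 + 5a - 2)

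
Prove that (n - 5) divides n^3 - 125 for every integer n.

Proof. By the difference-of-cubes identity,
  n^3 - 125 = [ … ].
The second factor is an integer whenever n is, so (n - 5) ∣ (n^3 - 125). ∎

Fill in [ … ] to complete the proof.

(n - 5)(n^2 + 5n + 25)

Polynomial division of n^3 - 125 by n - 5 leaves remainder 0 and quotient n^2 + 5n + 25.
Hence n^3 - 125 = (n - 5)(n^2 + 5n + 25).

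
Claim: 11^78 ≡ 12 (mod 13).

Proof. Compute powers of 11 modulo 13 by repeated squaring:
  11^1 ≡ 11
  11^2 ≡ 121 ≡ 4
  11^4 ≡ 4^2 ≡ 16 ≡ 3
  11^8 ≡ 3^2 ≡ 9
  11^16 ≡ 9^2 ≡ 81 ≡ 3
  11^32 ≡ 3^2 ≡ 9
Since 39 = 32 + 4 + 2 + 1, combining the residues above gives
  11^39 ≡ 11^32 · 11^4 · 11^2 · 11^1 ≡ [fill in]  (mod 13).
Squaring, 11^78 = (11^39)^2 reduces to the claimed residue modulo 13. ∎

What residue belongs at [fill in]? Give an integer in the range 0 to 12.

5

Multiply the listed residues: 9 · 3 · 4 · 11 = 27 → 108 → 1188.
Reducing modulo 13: 1188 = 91·13 + 5, so 11^39 ≡ 5.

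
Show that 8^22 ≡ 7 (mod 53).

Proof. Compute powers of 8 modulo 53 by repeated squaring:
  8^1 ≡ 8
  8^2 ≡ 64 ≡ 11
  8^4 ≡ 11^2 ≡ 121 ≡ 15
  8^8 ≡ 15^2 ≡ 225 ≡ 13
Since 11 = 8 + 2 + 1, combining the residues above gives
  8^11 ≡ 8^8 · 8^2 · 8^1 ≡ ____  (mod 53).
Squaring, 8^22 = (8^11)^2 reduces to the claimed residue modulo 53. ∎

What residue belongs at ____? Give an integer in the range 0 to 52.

Multiply the listed residues: 13 · 11 · 8 = 143 → 1144.
Reducing modulo 53: 1144 = 21·53 + 31, so 8^11 ≡ 31.

31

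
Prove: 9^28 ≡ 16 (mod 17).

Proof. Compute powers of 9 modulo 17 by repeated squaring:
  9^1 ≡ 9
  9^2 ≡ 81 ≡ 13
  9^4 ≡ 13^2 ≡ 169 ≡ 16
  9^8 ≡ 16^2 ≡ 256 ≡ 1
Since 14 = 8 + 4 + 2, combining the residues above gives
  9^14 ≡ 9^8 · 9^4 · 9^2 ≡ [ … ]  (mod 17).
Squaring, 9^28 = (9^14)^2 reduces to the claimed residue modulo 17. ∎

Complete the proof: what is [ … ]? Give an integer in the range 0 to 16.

4

Multiply the listed residues: 1 · 16 · 13 = 16 → 208.
Reducing modulo 17: 208 = 12·17 + 4, so 9^14 ≡ 4.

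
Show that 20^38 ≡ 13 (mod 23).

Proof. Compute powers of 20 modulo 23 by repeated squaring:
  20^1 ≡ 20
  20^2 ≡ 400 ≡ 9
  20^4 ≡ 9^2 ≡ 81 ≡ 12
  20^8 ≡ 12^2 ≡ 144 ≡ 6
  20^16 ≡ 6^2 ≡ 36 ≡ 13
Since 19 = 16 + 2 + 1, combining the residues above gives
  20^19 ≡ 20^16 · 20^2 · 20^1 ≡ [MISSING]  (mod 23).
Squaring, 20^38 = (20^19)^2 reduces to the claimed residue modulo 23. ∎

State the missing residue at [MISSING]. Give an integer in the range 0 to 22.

20^16 · 20^2 · 20^1 ≡ 13 · 9 · 20 = 2340.
2340 mod 23 = 17, so 20^19 ≡ 17 (mod 23).

17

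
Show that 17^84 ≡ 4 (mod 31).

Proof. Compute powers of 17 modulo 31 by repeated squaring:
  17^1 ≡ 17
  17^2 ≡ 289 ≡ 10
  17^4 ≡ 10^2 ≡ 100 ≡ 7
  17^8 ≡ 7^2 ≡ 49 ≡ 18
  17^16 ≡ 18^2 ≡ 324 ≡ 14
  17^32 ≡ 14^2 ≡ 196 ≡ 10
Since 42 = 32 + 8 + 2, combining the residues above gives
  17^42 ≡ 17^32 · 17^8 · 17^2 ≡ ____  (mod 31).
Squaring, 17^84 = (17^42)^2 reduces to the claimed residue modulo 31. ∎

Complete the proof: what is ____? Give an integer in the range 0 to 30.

Multiply the listed residues: 10 · 18 · 10 = 180 → 1800.
Reducing modulo 31: 1800 = 58·31 + 2, so 17^42 ≡ 2.

2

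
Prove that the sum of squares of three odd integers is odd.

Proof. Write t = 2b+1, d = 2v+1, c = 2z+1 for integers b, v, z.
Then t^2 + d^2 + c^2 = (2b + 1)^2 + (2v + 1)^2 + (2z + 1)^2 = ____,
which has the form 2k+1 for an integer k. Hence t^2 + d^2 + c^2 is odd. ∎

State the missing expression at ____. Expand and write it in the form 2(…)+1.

2(2b^2 + 2b + 2v^2 + 2v + 2z^2 + 2z + 1) + 1

(2b + 1)^2 + (2v + 1)^2 + (2z + 1)^2 = 4b^2 + 4b + 4v^2 + 4v + 4z^2 + 4z + 3
= 2(2b^2 + 2b + 2v^2 + 2v + 2z^2 + 2z + 1) + 1.
Since 2b^2 + 2b + 2v^2 + 2v + 2z^2 + 2z + 1 is an integer, the sum of squares is of the form 2k+1 for an integer k.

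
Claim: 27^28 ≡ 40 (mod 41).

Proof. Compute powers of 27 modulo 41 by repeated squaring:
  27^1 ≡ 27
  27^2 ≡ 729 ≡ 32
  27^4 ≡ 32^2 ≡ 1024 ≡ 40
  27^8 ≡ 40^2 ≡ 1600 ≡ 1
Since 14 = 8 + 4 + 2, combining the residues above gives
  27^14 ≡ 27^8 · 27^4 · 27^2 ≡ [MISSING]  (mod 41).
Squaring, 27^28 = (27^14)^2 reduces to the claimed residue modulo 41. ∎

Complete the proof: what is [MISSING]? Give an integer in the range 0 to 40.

27^8 · 27^4 · 27^2 ≡ 1 · 40 · 32 = 1280.
1280 mod 41 = 9, so 27^14 ≡ 9 (mod 41).

9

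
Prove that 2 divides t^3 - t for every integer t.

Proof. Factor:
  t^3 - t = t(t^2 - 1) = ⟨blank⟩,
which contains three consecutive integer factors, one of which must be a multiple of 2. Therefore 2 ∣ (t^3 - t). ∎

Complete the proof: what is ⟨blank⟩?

t(t^2 - 1) = t(t - 1)(t + 1) = (t - 1)t(t + 1).
These three factors are consecutive integers, so their product is divisible by 2.

(t - 1)t(t + 1)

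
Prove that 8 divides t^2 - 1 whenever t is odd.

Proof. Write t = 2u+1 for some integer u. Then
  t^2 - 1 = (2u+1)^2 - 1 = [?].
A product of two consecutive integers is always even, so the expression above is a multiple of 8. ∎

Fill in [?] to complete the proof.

4u(u + 1)

(2u+1)^2 - 1 = 4u^2 + 4u + 1 - 1 = 4u^2 + 4u = 4u(u+1).
Since u and u+1 are consecutive, u(u+1) is even, and 4·(even) is a multiple of 8.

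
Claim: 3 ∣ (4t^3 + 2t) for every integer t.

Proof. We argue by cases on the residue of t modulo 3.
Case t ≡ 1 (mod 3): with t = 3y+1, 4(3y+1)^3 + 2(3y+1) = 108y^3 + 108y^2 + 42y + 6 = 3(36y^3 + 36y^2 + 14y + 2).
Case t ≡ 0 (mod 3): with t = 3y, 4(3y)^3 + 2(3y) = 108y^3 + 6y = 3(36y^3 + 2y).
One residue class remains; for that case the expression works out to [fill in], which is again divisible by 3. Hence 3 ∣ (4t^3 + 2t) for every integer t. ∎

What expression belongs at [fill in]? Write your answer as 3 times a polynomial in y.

The residues treated are {1, 0}, so the missing case is t ≡ 2 (mod 3); write t = 3y+2.
Then 4(3y+2)^3 + 2(3y+2) = 108y^3 + 216y^2 + 150y + 36 = 3(36y^3 + 72y^2 + 50y + 12).

3(36y^3 + 72y^2 + 50y + 12)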